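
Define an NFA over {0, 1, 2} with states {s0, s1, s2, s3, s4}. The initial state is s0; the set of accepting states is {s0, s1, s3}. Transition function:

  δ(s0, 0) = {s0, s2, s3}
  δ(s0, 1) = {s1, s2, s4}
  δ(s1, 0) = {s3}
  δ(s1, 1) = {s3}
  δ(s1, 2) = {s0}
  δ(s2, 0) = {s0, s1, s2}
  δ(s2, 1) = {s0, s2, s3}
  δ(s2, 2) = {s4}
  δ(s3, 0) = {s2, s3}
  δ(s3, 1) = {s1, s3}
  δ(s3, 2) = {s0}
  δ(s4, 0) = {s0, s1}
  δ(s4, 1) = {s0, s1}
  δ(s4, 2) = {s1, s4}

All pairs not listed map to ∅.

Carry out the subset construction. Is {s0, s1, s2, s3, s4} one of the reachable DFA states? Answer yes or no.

Start state of the DFA: {s0}.
{s0} --0--> {s0, s2, s3}  [new]
{s0} --1--> {s1, s2, s4}  [new]
{s0} --2--> ∅  [new]
{s0, s2, s3} --0--> {s0, s1, s2, s3}  [new]
{s0, s2, s3} --1--> {s0, s1, s2, s3, s4}  [new]
{s0, s2, s3} --2--> {s0, s4}  [new]
{s1, s2, s4} --0--> {s0, s1, s2, s3}  [seen]
{s1, s2, s4} --1--> {s0, s1, s2, s3}  [seen]
{s1, s2, s4} --2--> {s0, s1, s4}  [new]
∅ --0--> ∅  [seen]
∅ --1--> ∅  [seen]
∅ --2--> ∅  [seen]
{s0, s1, s2, s3} --0--> {s0, s1, s2, s3}  [seen]
{s0, s1, s2, s3} --1--> {s0, s1, s2, s3, s4}  [seen]
{s0, s1, s2, s3} --2--> {s0, s4}  [seen]
{s0, s1, s2, s3, s4} --0--> {s0, s1, s2, s3}  [seen]
{s0, s1, s2, s3, s4} --1--> {s0, s1, s2, s3, s4}  [seen]
{s0, s1, s2, s3, s4} --2--> {s0, s1, s4}  [seen]
{s0, s4} --0--> {s0, s1, s2, s3}  [seen]
{s0, s4} --1--> {s0, s1, s2, s4}  [new]
{s0, s4} --2--> {s1, s4}  [new]
{s0, s1, s4} --0--> {s0, s1, s2, s3}  [seen]
{s0, s1, s4} --1--> {s0, s1, s2, s3, s4}  [seen]
{s0, s1, s4} --2--> {s0, s1, s4}  [seen]
{s0, s1, s2, s4} --0--> {s0, s1, s2, s3}  [seen]
{s0, s1, s2, s4} --1--> {s0, s1, s2, s3, s4}  [seen]
{s0, s1, s2, s4} --2--> {s0, s1, s4}  [seen]
{s1, s4} --0--> {s0, s1, s3}  [new]
{s1, s4} --1--> {s0, s1, s3}  [seen]
{s1, s4} --2--> {s0, s1, s4}  [seen]
{s0, s1, s3} --0--> {s0, s2, s3}  [seen]
{s0, s1, s3} --1--> {s1, s2, s3, s4}  [new]
{s0, s1, s3} --2--> {s0}  [seen]
{s1, s2, s3, s4} --0--> {s0, s1, s2, s3}  [seen]
{s1, s2, s3, s4} --1--> {s0, s1, s2, s3}  [seen]
{s1, s2, s3, s4} --2--> {s0, s1, s4}  [seen]
Reachable DFA states: {s0}, {s0, s2, s3}, {s1, s2, s4}, ∅, {s0, s1, s2, s3}, {s0, s1, s2, s3, s4}, {s0, s4}, {s0, s1, s4}, {s0, s1, s2, s4}, {s1, s4}, {s0, s1, s3}, {s1, s2, s3, s4}.
{s0, s1, s2, s3, s4} is among them.

yes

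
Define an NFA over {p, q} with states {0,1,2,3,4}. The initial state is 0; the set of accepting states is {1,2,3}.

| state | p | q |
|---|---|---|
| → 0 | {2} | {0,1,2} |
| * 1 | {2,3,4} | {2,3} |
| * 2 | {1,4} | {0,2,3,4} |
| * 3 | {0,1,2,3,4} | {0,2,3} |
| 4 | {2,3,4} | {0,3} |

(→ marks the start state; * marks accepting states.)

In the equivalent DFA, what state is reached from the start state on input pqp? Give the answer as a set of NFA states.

Start: {0}.
δ(0,p) = {2}.
Union: {2}.
After p: {2}.
δ(2,q) = {0,2,3,4}.
Union: {0,2,3,4}.
After q: {0,2,3,4}.
δ(0,p) = {2}; δ(2,p) = {1,4}; δ(3,p) = {0,1,2,3,4}; δ(4,p) = {2,3,4}.
Union: {0,1,2,3,4}.
After p: {0,1,2,3,4}.

{0,1,2,3,4}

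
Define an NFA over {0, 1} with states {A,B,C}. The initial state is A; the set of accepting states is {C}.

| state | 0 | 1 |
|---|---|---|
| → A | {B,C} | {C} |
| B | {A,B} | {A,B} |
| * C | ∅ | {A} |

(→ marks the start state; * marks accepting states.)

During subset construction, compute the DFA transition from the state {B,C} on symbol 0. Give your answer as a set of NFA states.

{A,B}

δ(B,0) = {A,B}; δ(C,0) = ∅.
Union: {A,B}.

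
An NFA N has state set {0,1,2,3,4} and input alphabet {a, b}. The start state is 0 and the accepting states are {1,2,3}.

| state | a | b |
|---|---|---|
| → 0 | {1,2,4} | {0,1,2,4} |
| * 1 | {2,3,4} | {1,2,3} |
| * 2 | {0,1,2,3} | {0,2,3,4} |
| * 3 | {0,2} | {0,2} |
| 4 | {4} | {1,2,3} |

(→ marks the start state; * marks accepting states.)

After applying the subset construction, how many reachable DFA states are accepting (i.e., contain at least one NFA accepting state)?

3

Start state of the DFA: {0}.
{0} --a--> {1,2,4}  [new]
{0} --b--> {0,1,2,4}  [new]
{1,2,4} --a--> {0,1,2,3,4}  [new]
{1,2,4} --b--> {0,1,2,3,4}  [seen]
{0,1,2,4} --a--> {0,1,2,3,4}  [seen]
{0,1,2,4} --b--> {0,1,2,3,4}  [seen]
{0,1,2,3,4} --a--> {0,1,2,3,4}  [seen]
{0,1,2,3,4} --b--> {0,1,2,3,4}  [seen]
Reachable DFA states: {0}, {1,2,4}, {0,1,2,4}, {0,1,2,3,4}.
Accepting DFA states (contain an NFA accepting state): {1,2,4}, {0,1,2,4}, {0,1,2,3,4}.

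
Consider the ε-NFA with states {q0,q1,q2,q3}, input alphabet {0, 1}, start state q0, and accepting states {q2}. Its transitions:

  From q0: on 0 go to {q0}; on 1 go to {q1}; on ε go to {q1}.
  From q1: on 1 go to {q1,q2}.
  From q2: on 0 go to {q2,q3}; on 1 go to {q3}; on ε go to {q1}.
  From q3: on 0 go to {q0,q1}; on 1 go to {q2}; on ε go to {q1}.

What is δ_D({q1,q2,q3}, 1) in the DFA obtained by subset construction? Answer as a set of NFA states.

δ(q1,1) = {q1,q2}; δ(q2,1) = {q3}; δ(q3,1) = {q2}.
Union: {q1,q2,q3}.

{q1,q2,q3}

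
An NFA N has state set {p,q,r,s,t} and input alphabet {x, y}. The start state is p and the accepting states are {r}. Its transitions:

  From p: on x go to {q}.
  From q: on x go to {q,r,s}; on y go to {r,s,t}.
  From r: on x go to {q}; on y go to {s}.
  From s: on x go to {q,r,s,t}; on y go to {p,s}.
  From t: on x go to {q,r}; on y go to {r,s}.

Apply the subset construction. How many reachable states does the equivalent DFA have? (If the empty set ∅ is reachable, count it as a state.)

Start state of the DFA: {p}.
{p} --x--> {q}  [new]
{p} --y--> ∅  [new]
{q} --x--> {q,r,s}  [new]
{q} --y--> {r,s,t}  [new]
∅ --x--> ∅  [seen]
∅ --y--> ∅  [seen]
{q,r,s} --x--> {q,r,s,t}  [new]
{q,r,s} --y--> {p,r,s,t}  [new]
{r,s,t} --x--> {q,r,s,t}  [seen]
{r,s,t} --y--> {p,r,s}  [new]
{q,r,s,t} --x--> {q,r,s,t}  [seen]
{q,r,s,t} --y--> {p,r,s,t}  [seen]
{p,r,s,t} --x--> {q,r,s,t}  [seen]
{p,r,s,t} --y--> {p,r,s}  [seen]
{p,r,s} --x--> {q,r,s,t}  [seen]
{p,r,s} --y--> {p,s}  [new]
{p,s} --x--> {q,r,s,t}  [seen]
{p,s} --y--> {p,s}  [seen]
Reachable DFA states: {p}, {q}, ∅, {q,r,s}, {r,s,t}, {q,r,s,t}, {p,r,s,t}, {p,r,s}, {p,s}.

9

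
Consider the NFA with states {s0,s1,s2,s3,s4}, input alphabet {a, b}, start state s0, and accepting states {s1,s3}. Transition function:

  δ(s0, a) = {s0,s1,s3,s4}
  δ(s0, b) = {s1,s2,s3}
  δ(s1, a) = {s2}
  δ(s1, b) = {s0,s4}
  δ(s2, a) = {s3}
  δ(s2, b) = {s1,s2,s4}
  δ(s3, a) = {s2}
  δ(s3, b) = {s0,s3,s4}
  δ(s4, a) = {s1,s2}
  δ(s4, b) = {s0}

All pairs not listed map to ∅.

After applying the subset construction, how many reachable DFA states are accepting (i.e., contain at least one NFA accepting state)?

Start state of the DFA: {s0}.
{s0} --a--> {s0,s1,s3,s4}  [new]
{s0} --b--> {s1,s2,s3}  [new]
{s0,s1,s3,s4} --a--> {s0,s1,s2,s3,s4}  [new]
{s0,s1,s3,s4} --b--> {s0,s1,s2,s3,s4}  [seen]
{s1,s2,s3} --a--> {s2,s3}  [new]
{s1,s2,s3} --b--> {s0,s1,s2,s3,s4}  [seen]
{s0,s1,s2,s3,s4} --a--> {s0,s1,s2,s3,s4}  [seen]
{s0,s1,s2,s3,s4} --b--> {s0,s1,s2,s3,s4}  [seen]
{s2,s3} --a--> {s2,s3}  [seen]
{s2,s3} --b--> {s0,s1,s2,s3,s4}  [seen]
Reachable DFA states: {s0}, {s0,s1,s3,s4}, {s1,s2,s3}, {s0,s1,s2,s3,s4}, {s2,s3}.
Accepting DFA states (contain an NFA accepting state): {s0,s1,s3,s4}, {s1,s2,s3}, {s0,s1,s2,s3,s4}, {s2,s3}.

4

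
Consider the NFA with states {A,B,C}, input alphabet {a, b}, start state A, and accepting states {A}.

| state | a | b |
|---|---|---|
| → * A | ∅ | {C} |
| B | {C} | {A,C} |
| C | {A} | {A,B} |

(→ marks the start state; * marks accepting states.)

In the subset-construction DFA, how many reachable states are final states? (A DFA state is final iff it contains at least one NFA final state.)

4

Start state of the DFA: {A}.
{A} --a--> ∅  [new]
{A} --b--> {C}  [new]
∅ --a--> ∅  [seen]
∅ --b--> ∅  [seen]
{C} --a--> {A}  [seen]
{C} --b--> {A,B}  [new]
{A,B} --a--> {C}  [seen]
{A,B} --b--> {A,C}  [new]
{A,C} --a--> {A}  [seen]
{A,C} --b--> {A,B,C}  [new]
{A,B,C} --a--> {A,C}  [seen]
{A,B,C} --b--> {A,B,C}  [seen]
Reachable DFA states: {A}, ∅, {C}, {A,B}, {A,C}, {A,B,C}.
Accepting DFA states (contain an NFA accepting state): {A}, {A,B}, {A,C}, {A,B,C}.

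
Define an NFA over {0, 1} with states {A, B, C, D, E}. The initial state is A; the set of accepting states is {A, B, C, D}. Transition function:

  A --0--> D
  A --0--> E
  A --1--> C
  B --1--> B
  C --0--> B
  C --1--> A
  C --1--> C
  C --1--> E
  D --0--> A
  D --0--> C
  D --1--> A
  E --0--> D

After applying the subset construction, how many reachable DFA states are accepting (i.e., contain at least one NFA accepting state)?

Start state of the DFA: {A}.
{A} --0--> {D, E}  [new]
{A} --1--> {C}  [new]
{D, E} --0--> {A, C, D}  [new]
{D, E} --1--> {A}  [seen]
{C} --0--> {B}  [new]
{C} --1--> {A, C, E}  [new]
{A, C, D} --0--> {A, B, C, D, E}  [new]
{A, C, D} --1--> {A, C, E}  [seen]
{B} --0--> ∅  [new]
{B} --1--> {B}  [seen]
{A, C, E} --0--> {B, D, E}  [new]
{A, C, E} --1--> {A, C, E}  [seen]
{A, B, C, D, E} --0--> {A, B, C, D, E}  [seen]
{A, B, C, D, E} --1--> {A, B, C, E}  [new]
∅ --0--> ∅  [seen]
∅ --1--> ∅  [seen]
{B, D, E} --0--> {A, C, D}  [seen]
{B, D, E} --1--> {A, B}  [new]
{A, B, C, E} --0--> {B, D, E}  [seen]
{A, B, C, E} --1--> {A, B, C, E}  [seen]
{A, B} --0--> {D, E}  [seen]
{A, B} --1--> {B, C}  [new]
{B, C} --0--> {B}  [seen]
{B, C} --1--> {A, B, C, E}  [seen]
Reachable DFA states: {A}, {D, E}, {C}, {A, C, D}, {B}, {A, C, E}, {A, B, C, D, E}, ∅, {B, D, E}, {A, B, C, E}, {A, B}, {B, C}.
Accepting DFA states (contain an NFA accepting state): {A}, {D, E}, {C}, {A, C, D}, {B}, {A, C, E}, {A, B, C, D, E}, {B, D, E}, {A, B, C, E}, {A, B}, {B, C}.

11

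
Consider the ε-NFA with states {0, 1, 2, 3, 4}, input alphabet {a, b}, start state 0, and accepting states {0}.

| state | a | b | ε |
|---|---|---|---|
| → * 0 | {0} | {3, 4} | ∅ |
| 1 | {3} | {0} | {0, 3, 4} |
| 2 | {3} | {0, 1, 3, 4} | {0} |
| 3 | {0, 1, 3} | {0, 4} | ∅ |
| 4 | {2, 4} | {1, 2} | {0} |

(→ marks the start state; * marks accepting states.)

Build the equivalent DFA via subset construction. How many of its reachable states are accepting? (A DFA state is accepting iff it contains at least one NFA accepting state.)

3

Start state of the DFA: {0} (ε-closure of the NFA start).
{0} --a--> {0}  [seen]
{0} --b--> {0, 3, 4}  [new]
{0, 3, 4} --a--> {0, 1, 2, 3, 4}  [new]
{0, 3, 4} --b--> {0, 1, 2, 3, 4}  [seen]
{0, 1, 2, 3, 4} --a--> {0, 1, 2, 3, 4}  [seen]
{0, 1, 2, 3, 4} --b--> {0, 1, 2, 3, 4}  [seen]
Reachable DFA states: {0}, {0, 3, 4}, {0, 1, 2, 3, 4}.
Accepting DFA states (contain an NFA accepting state): {0}, {0, 3, 4}, {0, 1, 2, 3, 4}.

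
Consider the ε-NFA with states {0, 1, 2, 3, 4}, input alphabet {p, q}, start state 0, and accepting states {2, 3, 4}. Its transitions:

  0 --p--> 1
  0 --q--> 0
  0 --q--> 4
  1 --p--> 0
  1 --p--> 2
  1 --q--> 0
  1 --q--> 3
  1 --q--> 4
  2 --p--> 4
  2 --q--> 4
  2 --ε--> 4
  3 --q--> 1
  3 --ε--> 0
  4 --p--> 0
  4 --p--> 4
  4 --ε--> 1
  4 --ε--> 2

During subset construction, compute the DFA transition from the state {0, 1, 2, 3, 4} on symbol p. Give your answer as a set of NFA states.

{0, 1, 2, 4}

δ(0,p) = {1}; δ(1,p) = {0, 2}; δ(2,p) = {4}; δ(3,p) = ∅; δ(4,p) = {0, 4}.
Union: {0, 1, 2, 4}.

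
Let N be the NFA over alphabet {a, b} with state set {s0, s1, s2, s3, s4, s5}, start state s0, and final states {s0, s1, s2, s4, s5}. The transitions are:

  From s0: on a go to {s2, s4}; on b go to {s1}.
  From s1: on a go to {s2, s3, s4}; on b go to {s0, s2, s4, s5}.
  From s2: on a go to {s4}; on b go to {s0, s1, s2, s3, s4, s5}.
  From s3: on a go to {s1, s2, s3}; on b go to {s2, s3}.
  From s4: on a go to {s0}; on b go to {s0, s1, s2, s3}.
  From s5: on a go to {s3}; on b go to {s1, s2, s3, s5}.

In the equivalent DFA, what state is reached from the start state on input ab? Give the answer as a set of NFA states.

Start: {s0}.
δ(s0,a) = {s2, s4}.
Union: {s2, s4}.
After a: {s2, s4}.
δ(s2,b) = {s0, s1, s2, s3, s4, s5}; δ(s4,b) = {s0, s1, s2, s3}.
Union: {s0, s1, s2, s3, s4, s5}.
After b: {s0, s1, s2, s3, s4, s5}.

{s0, s1, s2, s3, s4, s5}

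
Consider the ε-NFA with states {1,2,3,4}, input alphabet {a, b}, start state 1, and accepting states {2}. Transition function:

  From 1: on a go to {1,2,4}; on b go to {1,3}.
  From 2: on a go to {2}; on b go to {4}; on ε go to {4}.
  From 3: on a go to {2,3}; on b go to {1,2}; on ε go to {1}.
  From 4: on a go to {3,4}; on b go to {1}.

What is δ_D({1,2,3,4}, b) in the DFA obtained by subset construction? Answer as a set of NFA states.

δ(1,b) = {1,3}; δ(2,b) = {4}; δ(3,b) = {1,2}; δ(4,b) = {1}.
Union: {1,2,3,4}.

{1,2,3,4}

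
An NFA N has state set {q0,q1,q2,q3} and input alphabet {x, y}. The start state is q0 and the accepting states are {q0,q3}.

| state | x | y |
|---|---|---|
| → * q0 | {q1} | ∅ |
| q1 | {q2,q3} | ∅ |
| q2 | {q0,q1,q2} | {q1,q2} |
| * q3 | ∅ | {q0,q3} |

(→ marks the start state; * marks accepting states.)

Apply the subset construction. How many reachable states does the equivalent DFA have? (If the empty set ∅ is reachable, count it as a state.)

7

Start state of the DFA: {q0}.
{q0} --x--> {q1}  [new]
{q0} --y--> ∅  [new]
{q1} --x--> {q2,q3}  [new]
{q1} --y--> ∅  [seen]
∅ --x--> ∅  [seen]
∅ --y--> ∅  [seen]
{q2,q3} --x--> {q0,q1,q2}  [new]
{q2,q3} --y--> {q0,q1,q2,q3}  [new]
{q0,q1,q2} --x--> {q0,q1,q2,q3}  [seen]
{q0,q1,q2} --y--> {q1,q2}  [new]
{q0,q1,q2,q3} --x--> {q0,q1,q2,q3}  [seen]
{q0,q1,q2,q3} --y--> {q0,q1,q2,q3}  [seen]
{q1,q2} --x--> {q0,q1,q2,q3}  [seen]
{q1,q2} --y--> {q1,q2}  [seen]
Reachable DFA states: {q0}, {q1}, ∅, {q2,q3}, {q0,q1,q2}, {q0,q1,q2,q3}, {q1,q2}.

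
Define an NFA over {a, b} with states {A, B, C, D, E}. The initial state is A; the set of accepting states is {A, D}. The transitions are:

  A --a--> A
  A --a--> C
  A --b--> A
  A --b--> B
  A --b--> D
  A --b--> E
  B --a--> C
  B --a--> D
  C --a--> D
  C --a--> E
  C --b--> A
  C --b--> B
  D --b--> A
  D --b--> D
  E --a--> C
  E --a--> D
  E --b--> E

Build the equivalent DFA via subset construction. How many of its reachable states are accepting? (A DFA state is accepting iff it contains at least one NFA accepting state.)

5

Start state of the DFA: {A}.
{A} --a--> {A, C}  [new]
{A} --b--> {A, B, D, E}  [new]
{A, C} --a--> {A, C, D, E}  [new]
{A, C} --b--> {A, B, D, E}  [seen]
{A, B, D, E} --a--> {A, C, D}  [new]
{A, B, D, E} --b--> {A, B, D, E}  [seen]
{A, C, D, E} --a--> {A, C, D, E}  [seen]
{A, C, D, E} --b--> {A, B, D, E}  [seen]
{A, C, D} --a--> {A, C, D, E}  [seen]
{A, C, D} --b--> {A, B, D, E}  [seen]
Reachable DFA states: {A}, {A, C}, {A, B, D, E}, {A, C, D, E}, {A, C, D}.
Accepting DFA states (contain an NFA accepting state): {A}, {A, C}, {A, B, D, E}, {A, C, D, E}, {A, C, D}.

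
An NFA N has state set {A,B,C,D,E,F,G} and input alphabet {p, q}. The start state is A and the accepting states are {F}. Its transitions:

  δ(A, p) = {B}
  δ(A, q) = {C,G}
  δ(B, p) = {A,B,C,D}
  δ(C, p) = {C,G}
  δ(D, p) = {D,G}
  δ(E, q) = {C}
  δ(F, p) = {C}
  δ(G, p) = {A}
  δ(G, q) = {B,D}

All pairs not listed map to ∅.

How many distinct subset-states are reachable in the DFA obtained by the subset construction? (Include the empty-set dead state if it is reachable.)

10

Start state of the DFA: {A}.
{A} --p--> {B}  [new]
{A} --q--> {C,G}  [new]
{B} --p--> {A,B,C,D}  [new]
{B} --q--> ∅  [new]
{C,G} --p--> {A,C,G}  [new]
{C,G} --q--> {B,D}  [new]
{A,B,C,D} --p--> {A,B,C,D,G}  [new]
{A,B,C,D} --q--> {C,G}  [seen]
∅ --p--> ∅  [seen]
∅ --q--> ∅  [seen]
{A,C,G} --p--> {A,B,C,G}  [new]
{A,C,G} --q--> {B,C,D,G}  [new]
{B,D} --p--> {A,B,C,D,G}  [seen]
{B,D} --q--> ∅  [seen]
{A,B,C,D,G} --p--> {A,B,C,D,G}  [seen]
{A,B,C,D,G} --q--> {B,C,D,G}  [seen]
{A,B,C,G} --p--> {A,B,C,D,G}  [seen]
{A,B,C,G} --q--> {B,C,D,G}  [seen]
{B,C,D,G} --p--> {A,B,C,D,G}  [seen]
{B,C,D,G} --q--> {B,D}  [seen]
Reachable DFA states: {A}, {B}, {C,G}, {A,B,C,D}, ∅, {A,C,G}, {B,D}, {A,B,C,D,G}, {A,B,C,G}, {B,C,D,G}.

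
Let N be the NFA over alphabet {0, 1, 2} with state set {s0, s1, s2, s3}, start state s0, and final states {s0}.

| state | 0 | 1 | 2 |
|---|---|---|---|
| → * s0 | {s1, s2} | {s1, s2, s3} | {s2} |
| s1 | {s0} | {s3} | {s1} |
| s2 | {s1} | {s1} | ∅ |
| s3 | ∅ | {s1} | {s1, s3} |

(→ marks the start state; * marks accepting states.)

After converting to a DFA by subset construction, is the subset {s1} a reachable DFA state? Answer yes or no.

yes

Start state of the DFA: {s0}.
{s0} --0--> {s1, s2}  [new]
{s0} --1--> {s1, s2, s3}  [new]
{s0} --2--> {s2}  [new]
{s1, s2} --0--> {s0, s1}  [new]
{s1, s2} --1--> {s1, s3}  [new]
{s1, s2} --2--> {s1}  [new]
{s1, s2, s3} --0--> {s0, s1}  [seen]
{s1, s2, s3} --1--> {s1, s3}  [seen]
{s1, s2, s3} --2--> {s1, s3}  [seen]
{s2} --0--> {s1}  [seen]
{s2} --1--> {s1}  [seen]
{s2} --2--> ∅  [new]
{s0, s1} --0--> {s0, s1, s2}  [new]
{s0, s1} --1--> {s1, s2, s3}  [seen]
{s0, s1} --2--> {s1, s2}  [seen]
{s1, s3} --0--> {s0}  [seen]
{s1, s3} --1--> {s1, s3}  [seen]
{s1, s3} --2--> {s1, s3}  [seen]
{s1} --0--> {s0}  [seen]
{s1} --1--> {s3}  [new]
{s1} --2--> {s1}  [seen]
∅ --0--> ∅  [seen]
∅ --1--> ∅  [seen]
∅ --2--> ∅  [seen]
{s0, s1, s2} --0--> {s0, s1, s2}  [seen]
{s0, s1, s2} --1--> {s1, s2, s3}  [seen]
{s0, s1, s2} --2--> {s1, s2}  [seen]
{s3} --0--> ∅  [seen]
{s3} --1--> {s1}  [seen]
{s3} --2--> {s1, s3}  [seen]
Reachable DFA states: {s0}, {s1, s2}, {s1, s2, s3}, {s2}, {s0, s1}, {s1, s3}, {s1}, ∅, {s0, s1, s2}, {s3}.
{s1} is among them.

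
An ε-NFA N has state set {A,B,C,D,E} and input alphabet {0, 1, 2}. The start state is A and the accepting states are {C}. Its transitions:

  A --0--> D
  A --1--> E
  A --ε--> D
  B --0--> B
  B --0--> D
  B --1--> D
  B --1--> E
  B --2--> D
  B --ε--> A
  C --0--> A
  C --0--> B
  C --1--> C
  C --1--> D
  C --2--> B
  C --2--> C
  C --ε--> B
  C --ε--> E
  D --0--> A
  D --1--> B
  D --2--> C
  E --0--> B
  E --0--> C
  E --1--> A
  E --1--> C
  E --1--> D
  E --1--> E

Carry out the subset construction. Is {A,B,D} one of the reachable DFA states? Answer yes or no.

no

Start state of the DFA: {A,D} (ε-closure of the NFA start).
{A,D} --0--> {A,D}  [seen]
{A,D} --1--> {A,B,D,E}  [new]
{A,D} --2--> {A,B,C,D,E}  [new]
{A,B,D,E} --0--> {A,B,C,D,E}  [seen]
{A,B,D,E} --1--> {A,B,C,D,E}  [seen]
{A,B,D,E} --2--> {A,B,C,D,E}  [seen]
{A,B,C,D,E} --0--> {A,B,C,D,E}  [seen]
{A,B,C,D,E} --1--> {A,B,C,D,E}  [seen]
{A,B,C,D,E} --2--> {A,B,C,D,E}  [seen]
Reachable DFA states: {A,D}, {A,B,D,E}, {A,B,C,D,E}.
{A,B,D} is not among them.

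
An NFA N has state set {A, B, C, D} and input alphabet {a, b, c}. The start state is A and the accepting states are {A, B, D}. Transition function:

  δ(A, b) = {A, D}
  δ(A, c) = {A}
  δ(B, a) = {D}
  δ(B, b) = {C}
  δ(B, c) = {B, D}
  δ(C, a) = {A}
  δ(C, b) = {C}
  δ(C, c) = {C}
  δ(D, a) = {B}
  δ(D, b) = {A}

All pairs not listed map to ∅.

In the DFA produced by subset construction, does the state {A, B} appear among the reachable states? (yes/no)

Start state of the DFA: {A}.
{A} --a--> ∅  [new]
{A} --b--> {A, D}  [new]
{A} --c--> {A}  [seen]
∅ --a--> ∅  [seen]
∅ --b--> ∅  [seen]
∅ --c--> ∅  [seen]
{A, D} --a--> {B}  [new]
{A, D} --b--> {A, D}  [seen]
{A, D} --c--> {A}  [seen]
{B} --a--> {D}  [new]
{B} --b--> {C}  [new]
{B} --c--> {B, D}  [new]
{D} --a--> {B}  [seen]
{D} --b--> {A}  [seen]
{D} --c--> ∅  [seen]
{C} --a--> {A}  [seen]
{C} --b--> {C}  [seen]
{C} --c--> {C}  [seen]
{B, D} --a--> {B, D}  [seen]
{B, D} --b--> {A, C}  [new]
{B, D} --c--> {B, D}  [seen]
{A, C} --a--> {A}  [seen]
{A, C} --b--> {A, C, D}  [new]
{A, C} --c--> {A, C}  [seen]
{A, C, D} --a--> {A, B}  [new]
{A, C, D} --b--> {A, C, D}  [seen]
{A, C, D} --c--> {A, C}  [seen]
{A, B} --a--> {D}  [seen]
{A, B} --b--> {A, C, D}  [seen]
{A, B} --c--> {A, B, D}  [new]
{A, B, D} --a--> {B, D}  [seen]
{A, B, D} --b--> {A, C, D}  [seen]
{A, B, D} --c--> {A, B, D}  [seen]
Reachable DFA states: {A}, ∅, {A, D}, {B}, {D}, {C}, {B, D}, {A, C}, {A, C, D}, {A, B}, {A, B, D}.
{A, B} is among them.

yes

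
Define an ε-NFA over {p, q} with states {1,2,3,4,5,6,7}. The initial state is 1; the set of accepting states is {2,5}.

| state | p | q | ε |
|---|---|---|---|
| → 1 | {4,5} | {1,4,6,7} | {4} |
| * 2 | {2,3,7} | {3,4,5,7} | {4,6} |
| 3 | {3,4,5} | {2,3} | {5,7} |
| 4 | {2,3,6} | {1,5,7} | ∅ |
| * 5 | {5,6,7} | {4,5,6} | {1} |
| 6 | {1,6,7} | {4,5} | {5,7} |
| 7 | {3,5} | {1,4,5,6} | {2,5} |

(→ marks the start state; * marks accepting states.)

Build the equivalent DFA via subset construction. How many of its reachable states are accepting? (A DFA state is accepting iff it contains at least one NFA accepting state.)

Start state of the DFA: {1,4} (ε-closure of the NFA start).
{1,4} --p--> {1,2,3,4,5,6,7}  [new]
{1,4} --q--> {1,2,4,5,6,7}  [new]
{1,2,3,4,5,6,7} --p--> {1,2,3,4,5,6,7}  [seen]
{1,2,3,4,5,6,7} --q--> {1,2,3,4,5,6,7}  [seen]
{1,2,4,5,6,7} --p--> {1,2,3,4,5,6,7}  [seen]
{1,2,4,5,6,7} --q--> {1,2,3,4,5,6,7}  [seen]
Reachable DFA states: {1,4}, {1,2,3,4,5,6,7}, {1,2,4,5,6,7}.
Accepting DFA states (contain an NFA accepting state): {1,2,3,4,5,6,7}, {1,2,4,5,6,7}.

2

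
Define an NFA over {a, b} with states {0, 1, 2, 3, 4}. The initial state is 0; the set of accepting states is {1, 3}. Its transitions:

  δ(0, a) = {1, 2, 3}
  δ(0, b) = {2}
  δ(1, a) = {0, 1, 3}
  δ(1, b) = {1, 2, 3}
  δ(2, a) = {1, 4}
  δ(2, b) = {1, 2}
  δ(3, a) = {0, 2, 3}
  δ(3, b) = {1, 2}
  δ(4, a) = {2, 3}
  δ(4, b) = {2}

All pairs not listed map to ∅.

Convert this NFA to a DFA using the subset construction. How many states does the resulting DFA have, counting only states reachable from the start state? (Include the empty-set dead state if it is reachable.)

8

Start state of the DFA: {0}.
{0} --a--> {1, 2, 3}  [new]
{0} --b--> {2}  [new]
{1, 2, 3} --a--> {0, 1, 2, 3, 4}  [new]
{1, 2, 3} --b--> {1, 2, 3}  [seen]
{2} --a--> {1, 4}  [new]
{2} --b--> {1, 2}  [new]
{0, 1, 2, 3, 4} --a--> {0, 1, 2, 3, 4}  [seen]
{0, 1, 2, 3, 4} --b--> {1, 2, 3}  [seen]
{1, 4} --a--> {0, 1, 2, 3}  [new]
{1, 4} --b--> {1, 2, 3}  [seen]
{1, 2} --a--> {0, 1, 3, 4}  [new]
{1, 2} --b--> {1, 2, 3}  [seen]
{0, 1, 2, 3} --a--> {0, 1, 2, 3, 4}  [seen]
{0, 1, 2, 3} --b--> {1, 2, 3}  [seen]
{0, 1, 3, 4} --a--> {0, 1, 2, 3}  [seen]
{0, 1, 3, 4} --b--> {1, 2, 3}  [seen]
Reachable DFA states: {0}, {1, 2, 3}, {2}, {0, 1, 2, 3, 4}, {1, 4}, {1, 2}, {0, 1, 2, 3}, {0, 1, 3, 4}.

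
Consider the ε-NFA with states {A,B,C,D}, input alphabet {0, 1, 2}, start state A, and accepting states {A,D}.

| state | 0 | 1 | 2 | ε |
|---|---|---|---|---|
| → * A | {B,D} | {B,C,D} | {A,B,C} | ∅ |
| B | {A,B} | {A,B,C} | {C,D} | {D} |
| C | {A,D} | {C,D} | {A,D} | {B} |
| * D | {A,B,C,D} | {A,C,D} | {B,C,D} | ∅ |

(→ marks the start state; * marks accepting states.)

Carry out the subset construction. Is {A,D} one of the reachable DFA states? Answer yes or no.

Start state of the DFA: {A} (ε-closure of the NFA start).
{A} --0--> {B,D}  [new]
{A} --1--> {B,C,D}  [new]
{A} --2--> {A,B,C,D}  [new]
{B,D} --0--> {A,B,C,D}  [seen]
{B,D} --1--> {A,B,C,D}  [seen]
{B,D} --2--> {B,C,D}  [seen]
{B,C,D} --0--> {A,B,C,D}  [seen]
{B,C,D} --1--> {A,B,C,D}  [seen]
{B,C,D} --2--> {A,B,C,D}  [seen]
{A,B,C,D} --0--> {A,B,C,D}  [seen]
{A,B,C,D} --1--> {A,B,C,D}  [seen]
{A,B,C,D} --2--> {A,B,C,D}  [seen]
Reachable DFA states: {A}, {B,D}, {B,C,D}, {A,B,C,D}.
{A,D} is not among them.

no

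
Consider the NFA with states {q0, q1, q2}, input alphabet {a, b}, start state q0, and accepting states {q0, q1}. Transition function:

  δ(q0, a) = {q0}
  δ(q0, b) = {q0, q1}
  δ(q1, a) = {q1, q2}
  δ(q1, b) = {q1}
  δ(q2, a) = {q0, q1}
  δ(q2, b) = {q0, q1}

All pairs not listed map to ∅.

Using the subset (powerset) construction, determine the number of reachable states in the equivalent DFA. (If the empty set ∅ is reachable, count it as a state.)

3

Start state of the DFA: {q0}.
{q0} --a--> {q0}  [seen]
{q0} --b--> {q0, q1}  [new]
{q0, q1} --a--> {q0, q1, q2}  [new]
{q0, q1} --b--> {q0, q1}  [seen]
{q0, q1, q2} --a--> {q0, q1, q2}  [seen]
{q0, q1, q2} --b--> {q0, q1}  [seen]
Reachable DFA states: {q0}, {q0, q1}, {q0, q1, q2}.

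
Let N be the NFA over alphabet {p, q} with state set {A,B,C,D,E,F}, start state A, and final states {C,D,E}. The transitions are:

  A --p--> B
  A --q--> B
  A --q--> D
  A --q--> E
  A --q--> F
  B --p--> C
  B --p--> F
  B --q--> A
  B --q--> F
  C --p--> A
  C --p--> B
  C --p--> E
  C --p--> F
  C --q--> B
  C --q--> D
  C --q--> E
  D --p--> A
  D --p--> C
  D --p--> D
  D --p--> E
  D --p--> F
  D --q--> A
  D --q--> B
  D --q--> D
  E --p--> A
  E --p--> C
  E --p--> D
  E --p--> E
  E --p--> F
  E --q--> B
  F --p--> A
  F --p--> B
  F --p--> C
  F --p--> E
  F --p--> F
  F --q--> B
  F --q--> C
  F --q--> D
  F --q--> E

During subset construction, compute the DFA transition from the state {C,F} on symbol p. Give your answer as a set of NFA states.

δ(C,p) = {A,B,E,F}; δ(F,p) = {A,B,C,E,F}.
Union: {A,B,C,E,F}.

{A,B,C,E,F}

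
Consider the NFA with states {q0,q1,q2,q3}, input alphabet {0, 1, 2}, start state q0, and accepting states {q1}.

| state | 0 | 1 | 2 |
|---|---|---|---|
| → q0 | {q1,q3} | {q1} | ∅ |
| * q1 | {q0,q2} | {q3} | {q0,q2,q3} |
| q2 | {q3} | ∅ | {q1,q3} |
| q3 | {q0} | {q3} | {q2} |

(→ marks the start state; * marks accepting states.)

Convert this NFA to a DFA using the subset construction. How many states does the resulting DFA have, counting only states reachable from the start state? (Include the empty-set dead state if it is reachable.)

Start state of the DFA: {q0}.
{q0} --0--> {q1,q3}  [new]
{q0} --1--> {q1}  [new]
{q0} --2--> ∅  [new]
{q1,q3} --0--> {q0,q2}  [new]
{q1,q3} --1--> {q3}  [new]
{q1,q3} --2--> {q0,q2,q3}  [new]
{q1} --0--> {q0,q2}  [seen]
{q1} --1--> {q3}  [seen]
{q1} --2--> {q0,q2,q3}  [seen]
∅ --0--> ∅  [seen]
∅ --1--> ∅  [seen]
∅ --2--> ∅  [seen]
{q0,q2} --0--> {q1,q3}  [seen]
{q0,q2} --1--> {q1}  [seen]
{q0,q2} --2--> {q1,q3}  [seen]
{q3} --0--> {q0}  [seen]
{q3} --1--> {q3}  [seen]
{q3} --2--> {q2}  [new]
{q0,q2,q3} --0--> {q0,q1,q3}  [new]
{q0,q2,q3} --1--> {q1,q3}  [seen]
{q0,q2,q3} --2--> {q1,q2,q3}  [new]
{q2} --0--> {q3}  [seen]
{q2} --1--> ∅  [seen]
{q2} --2--> {q1,q3}  [seen]
{q0,q1,q3} --0--> {q0,q1,q2,q3}  [new]
{q0,q1,q3} --1--> {q1,q3}  [seen]
{q0,q1,q3} --2--> {q0,q2,q3}  [seen]
{q1,q2,q3} --0--> {q0,q2,q3}  [seen]
{q1,q2,q3} --1--> {q3}  [seen]
{q1,q2,q3} --2--> {q0,q1,q2,q3}  [seen]
{q0,q1,q2,q3} --0--> {q0,q1,q2,q3}  [seen]
{q0,q1,q2,q3} --1--> {q1,q3}  [seen]
{q0,q1,q2,q3} --2--> {q0,q1,q2,q3}  [seen]
Reachable DFA states: {q0}, {q1,q3}, {q1}, ∅, {q0,q2}, {q3}, {q0,q2,q3}, {q2}, {q0,q1,q3}, {q1,q2,q3}, {q0,q1,q2,q3}.

11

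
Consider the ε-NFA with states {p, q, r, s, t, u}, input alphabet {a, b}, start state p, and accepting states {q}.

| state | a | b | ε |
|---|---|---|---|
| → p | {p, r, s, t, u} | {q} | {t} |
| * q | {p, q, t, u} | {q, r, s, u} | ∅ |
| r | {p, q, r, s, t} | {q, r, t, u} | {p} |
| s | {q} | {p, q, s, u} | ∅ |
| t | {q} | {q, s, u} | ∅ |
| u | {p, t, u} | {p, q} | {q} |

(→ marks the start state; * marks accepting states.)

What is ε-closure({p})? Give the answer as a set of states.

Begin with {p}.
p →ε {t}; add t.
ε-closure = {p, t}.

{p, t}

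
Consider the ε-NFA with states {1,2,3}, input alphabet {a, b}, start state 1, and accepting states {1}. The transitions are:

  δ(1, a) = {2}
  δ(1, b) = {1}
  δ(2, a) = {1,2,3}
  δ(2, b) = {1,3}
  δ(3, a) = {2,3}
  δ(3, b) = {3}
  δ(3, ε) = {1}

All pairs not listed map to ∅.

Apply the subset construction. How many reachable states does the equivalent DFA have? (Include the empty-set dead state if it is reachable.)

4

Start state of the DFA: {1} (ε-closure of the NFA start).
{1} --a--> {2}  [new]
{1} --b--> {1}  [seen]
{2} --a--> {1,2,3}  [new]
{2} --b--> {1,3}  [new]
{1,2,3} --a--> {1,2,3}  [seen]
{1,2,3} --b--> {1,3}  [seen]
{1,3} --a--> {1,2,3}  [seen]
{1,3} --b--> {1,3}  [seen]
Reachable DFA states: {1}, {2}, {1,2,3}, {1,3}.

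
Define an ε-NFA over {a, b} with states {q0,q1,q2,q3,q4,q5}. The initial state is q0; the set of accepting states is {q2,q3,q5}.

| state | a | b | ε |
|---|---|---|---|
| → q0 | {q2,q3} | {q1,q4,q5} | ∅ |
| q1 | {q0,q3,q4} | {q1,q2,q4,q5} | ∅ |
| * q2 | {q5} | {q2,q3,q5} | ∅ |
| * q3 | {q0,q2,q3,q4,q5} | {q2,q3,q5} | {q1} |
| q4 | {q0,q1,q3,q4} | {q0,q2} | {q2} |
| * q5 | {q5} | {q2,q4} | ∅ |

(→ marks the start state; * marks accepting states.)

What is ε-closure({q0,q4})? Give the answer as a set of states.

{q0,q2,q4}

Begin with {q0,q4}.
q4 →ε {q2}; add q2.
ε-closure = {q0,q2,q4}.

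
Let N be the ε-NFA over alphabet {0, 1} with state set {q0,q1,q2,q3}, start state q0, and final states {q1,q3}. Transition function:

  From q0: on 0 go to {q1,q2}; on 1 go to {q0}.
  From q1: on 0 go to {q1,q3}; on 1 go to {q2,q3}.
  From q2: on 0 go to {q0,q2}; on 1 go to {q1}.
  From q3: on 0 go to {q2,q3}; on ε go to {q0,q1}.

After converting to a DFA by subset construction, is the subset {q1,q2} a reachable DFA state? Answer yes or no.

yes

Start state of the DFA: {q0} (ε-closure of the NFA start).
{q0} --0--> {q1,q2}  [new]
{q0} --1--> {q0}  [seen]
{q1,q2} --0--> {q0,q1,q2,q3}  [new]
{q1,q2} --1--> {q0,q1,q2,q3}  [seen]
{q0,q1,q2,q3} --0--> {q0,q1,q2,q3}  [seen]
{q0,q1,q2,q3} --1--> {q0,q1,q2,q3}  [seen]
Reachable DFA states: {q0}, {q1,q2}, {q0,q1,q2,q3}.
{q1,q2} is among them.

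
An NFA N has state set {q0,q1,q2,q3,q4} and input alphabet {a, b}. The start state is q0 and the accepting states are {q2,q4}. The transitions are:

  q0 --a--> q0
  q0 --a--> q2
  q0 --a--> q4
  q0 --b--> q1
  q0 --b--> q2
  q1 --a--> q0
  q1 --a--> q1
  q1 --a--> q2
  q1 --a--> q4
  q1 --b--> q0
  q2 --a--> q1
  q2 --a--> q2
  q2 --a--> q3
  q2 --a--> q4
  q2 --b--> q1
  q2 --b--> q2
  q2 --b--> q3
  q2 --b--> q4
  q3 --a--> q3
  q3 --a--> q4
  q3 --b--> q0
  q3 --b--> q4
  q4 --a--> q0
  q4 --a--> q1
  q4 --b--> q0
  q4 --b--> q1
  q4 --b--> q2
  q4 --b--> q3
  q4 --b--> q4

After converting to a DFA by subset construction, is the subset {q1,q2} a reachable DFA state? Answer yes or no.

Start state of the DFA: {q0}.
{q0} --a--> {q0,q2,q4}  [new]
{q0} --b--> {q1,q2}  [new]
{q0,q2,q4} --a--> {q0,q1,q2,q3,q4}  [new]
{q0,q2,q4} --b--> {q0,q1,q2,q3,q4}  [seen]
{q1,q2} --a--> {q0,q1,q2,q3,q4}  [seen]
{q1,q2} --b--> {q0,q1,q2,q3,q4}  [seen]
{q0,q1,q2,q3,q4} --a--> {q0,q1,q2,q3,q4}  [seen]
{q0,q1,q2,q3,q4} --b--> {q0,q1,q2,q3,q4}  [seen]
Reachable DFA states: {q0}, {q0,q2,q4}, {q1,q2}, {q0,q1,q2,q3,q4}.
{q1,q2} is among them.

yes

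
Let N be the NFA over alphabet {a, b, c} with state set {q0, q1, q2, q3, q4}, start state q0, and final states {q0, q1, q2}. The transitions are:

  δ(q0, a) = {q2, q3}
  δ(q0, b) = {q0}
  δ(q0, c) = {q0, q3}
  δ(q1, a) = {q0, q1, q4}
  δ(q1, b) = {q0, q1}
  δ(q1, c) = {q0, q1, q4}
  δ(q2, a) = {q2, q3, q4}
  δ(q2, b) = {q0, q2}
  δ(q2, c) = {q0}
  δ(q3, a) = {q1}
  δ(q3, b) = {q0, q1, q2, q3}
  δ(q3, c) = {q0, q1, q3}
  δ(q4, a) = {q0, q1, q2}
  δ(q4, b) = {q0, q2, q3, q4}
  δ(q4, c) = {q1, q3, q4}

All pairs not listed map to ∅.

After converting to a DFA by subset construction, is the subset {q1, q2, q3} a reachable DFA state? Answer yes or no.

Start state of the DFA: {q0}.
{q0} --a--> {q2, q3}  [new]
{q0} --b--> {q0}  [seen]
{q0} --c--> {q0, q3}  [new]
{q2, q3} --a--> {q1, q2, q3, q4}  [new]
{q2, q3} --b--> {q0, q1, q2, q3}  [new]
{q2, q3} --c--> {q0, q1, q3}  [new]
{q0, q3} --a--> {q1, q2, q3}  [new]
{q0, q3} --b--> {q0, q1, q2, q3}  [seen]
{q0, q3} --c--> {q0, q1, q3}  [seen]
{q1, q2, q3, q4} --a--> {q0, q1, q2, q3, q4}  [new]
{q1, q2, q3, q4} --b--> {q0, q1, q2, q3, q4}  [seen]
{q1, q2, q3, q4} --c--> {q0, q1, q3, q4}  [new]
{q0, q1, q2, q3} --a--> {q0, q1, q2, q3, q4}  [seen]
{q0, q1, q2, q3} --b--> {q0, q1, q2, q3}  [seen]
{q0, q1, q2, q3} --c--> {q0, q1, q3, q4}  [seen]
{q0, q1, q3} --a--> {q0, q1, q2, q3, q4}  [seen]
{q0, q1, q3} --b--> {q0, q1, q2, q3}  [seen]
{q0, q1, q3} --c--> {q0, q1, q3, q4}  [seen]
{q1, q2, q3} --a--> {q0, q1, q2, q3, q4}  [seen]
{q1, q2, q3} --b--> {q0, q1, q2, q3}  [seen]
{q1, q2, q3} --c--> {q0, q1, q3, q4}  [seen]
{q0, q1, q2, q3, q4} --a--> {q0, q1, q2, q3, q4}  [seen]
{q0, q1, q2, q3, q4} --b--> {q0, q1, q2, q3, q4}  [seen]
{q0, q1, q2, q3, q4} --c--> {q0, q1, q3, q4}  [seen]
{q0, q1, q3, q4} --a--> {q0, q1, q2, q3, q4}  [seen]
{q0, q1, q3, q4} --b--> {q0, q1, q2, q3, q4}  [seen]
{q0, q1, q3, q4} --c--> {q0, q1, q3, q4}  [seen]
Reachable DFA states: {q0}, {q2, q3}, {q0, q3}, {q1, q2, q3, q4}, {q0, q1, q2, q3}, {q0, q1, q3}, {q1, q2, q3}, {q0, q1, q2, q3, q4}, {q0, q1, q3, q4}.
{q1, q2, q3} is among them.

yes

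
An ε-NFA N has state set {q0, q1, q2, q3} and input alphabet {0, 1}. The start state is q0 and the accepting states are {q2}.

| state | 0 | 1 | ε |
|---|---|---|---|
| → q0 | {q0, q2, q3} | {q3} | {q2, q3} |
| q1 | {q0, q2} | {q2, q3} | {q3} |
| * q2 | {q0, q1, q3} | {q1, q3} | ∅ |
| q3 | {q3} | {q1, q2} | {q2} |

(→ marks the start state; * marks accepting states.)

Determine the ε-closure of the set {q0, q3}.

Begin with {q0, q3}.
q0 →ε {q2, q3}; add q2.
ε-closure = {q0, q2, q3}.

{q0, q2, q3}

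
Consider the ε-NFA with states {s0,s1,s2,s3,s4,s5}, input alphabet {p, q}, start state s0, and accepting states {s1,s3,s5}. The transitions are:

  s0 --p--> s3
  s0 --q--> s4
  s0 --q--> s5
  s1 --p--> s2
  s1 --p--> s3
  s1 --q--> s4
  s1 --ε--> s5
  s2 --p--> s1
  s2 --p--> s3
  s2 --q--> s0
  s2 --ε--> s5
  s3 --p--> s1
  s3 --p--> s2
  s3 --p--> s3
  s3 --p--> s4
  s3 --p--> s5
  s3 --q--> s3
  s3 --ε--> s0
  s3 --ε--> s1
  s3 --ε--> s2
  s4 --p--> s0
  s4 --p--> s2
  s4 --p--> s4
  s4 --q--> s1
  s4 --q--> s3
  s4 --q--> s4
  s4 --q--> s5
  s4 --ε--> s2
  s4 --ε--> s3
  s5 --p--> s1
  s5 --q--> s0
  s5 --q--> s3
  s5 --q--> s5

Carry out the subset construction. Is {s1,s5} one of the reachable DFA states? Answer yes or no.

no

Start state of the DFA: {s0} (ε-closure of the NFA start).
{s0} --p--> {s0,s1,s2,s3,s5}  [new]
{s0} --q--> {s0,s1,s2,s3,s4,s5}  [new]
{s0,s1,s2,s3,s5} --p--> {s0,s1,s2,s3,s4,s5}  [seen]
{s0,s1,s2,s3,s5} --q--> {s0,s1,s2,s3,s4,s5}  [seen]
{s0,s1,s2,s3,s4,s5} --p--> {s0,s1,s2,s3,s4,s5}  [seen]
{s0,s1,s2,s3,s4,s5} --q--> {s0,s1,s2,s3,s4,s5}  [seen]
Reachable DFA states: {s0}, {s0,s1,s2,s3,s5}, {s0,s1,s2,s3,s4,s5}.
{s1,s5} is not among them.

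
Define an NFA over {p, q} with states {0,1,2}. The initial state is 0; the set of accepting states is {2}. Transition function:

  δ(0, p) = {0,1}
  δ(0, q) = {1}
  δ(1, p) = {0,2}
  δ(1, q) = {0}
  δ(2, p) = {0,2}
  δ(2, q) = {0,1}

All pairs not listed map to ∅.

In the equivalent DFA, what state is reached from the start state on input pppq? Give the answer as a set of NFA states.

Start: {0}.
δ(0,p) = {0,1}.
Union: {0,1}.
After p: {0,1}.
δ(0,p) = {0,1}; δ(1,p) = {0,2}.
Union: {0,1,2}.
After p: {0,1,2}.
δ(0,p) = {0,1}; δ(1,p) = {0,2}; δ(2,p) = {0,2}.
Union: {0,1,2}.
After p: {0,1,2}.
δ(0,q) = {1}; δ(1,q) = {0}; δ(2,q) = {0,1}.
Union: {0,1}.
After q: {0,1}.

{0,1}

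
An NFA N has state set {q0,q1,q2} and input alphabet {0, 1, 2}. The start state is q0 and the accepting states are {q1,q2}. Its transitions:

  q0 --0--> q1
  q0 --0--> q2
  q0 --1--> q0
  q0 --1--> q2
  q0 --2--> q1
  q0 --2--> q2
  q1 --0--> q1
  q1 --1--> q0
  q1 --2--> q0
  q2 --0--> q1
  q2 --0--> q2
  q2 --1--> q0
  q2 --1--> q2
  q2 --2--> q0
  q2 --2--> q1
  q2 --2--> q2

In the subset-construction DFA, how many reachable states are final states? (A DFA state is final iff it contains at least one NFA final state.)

3

Start state of the DFA: {q0}.
{q0} --0--> {q1,q2}  [new]
{q0} --1--> {q0,q2}  [new]
{q0} --2--> {q1,q2}  [seen]
{q1,q2} --0--> {q1,q2}  [seen]
{q1,q2} --1--> {q0,q2}  [seen]
{q1,q2} --2--> {q0,q1,q2}  [new]
{q0,q2} --0--> {q1,q2}  [seen]
{q0,q2} --1--> {q0,q2}  [seen]
{q0,q2} --2--> {q0,q1,q2}  [seen]
{q0,q1,q2} --0--> {q1,q2}  [seen]
{q0,q1,q2} --1--> {q0,q2}  [seen]
{q0,q1,q2} --2--> {q0,q1,q2}  [seen]
Reachable DFA states: {q0}, {q1,q2}, {q0,q2}, {q0,q1,q2}.
Accepting DFA states (contain an NFA accepting state): {q1,q2}, {q0,q2}, {q0,q1,q2}.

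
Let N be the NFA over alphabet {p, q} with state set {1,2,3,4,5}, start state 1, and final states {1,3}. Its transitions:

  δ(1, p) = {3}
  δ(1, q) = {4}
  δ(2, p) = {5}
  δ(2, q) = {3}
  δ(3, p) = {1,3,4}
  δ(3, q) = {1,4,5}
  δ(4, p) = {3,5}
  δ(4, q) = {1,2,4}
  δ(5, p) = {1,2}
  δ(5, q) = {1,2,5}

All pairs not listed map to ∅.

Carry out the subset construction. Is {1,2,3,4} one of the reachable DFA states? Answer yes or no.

yes

Start state of the DFA: {1}.
{1} --p--> {3}  [new]
{1} --q--> {4}  [new]
{3} --p--> {1,3,4}  [new]
{3} --q--> {1,4,5}  [new]
{4} --p--> {3,5}  [new]
{4} --q--> {1,2,4}  [new]
{1,3,4} --p--> {1,3,4,5}  [new]
{1,3,4} --q--> {1,2,4,5}  [new]
{1,4,5} --p--> {1,2,3,5}  [new]
{1,4,5} --q--> {1,2,4,5}  [seen]
{3,5} --p--> {1,2,3,4}  [new]
{3,5} --q--> {1,2,4,5}  [seen]
{1,2,4} --p--> {3,5}  [seen]
{1,2,4} --q--> {1,2,3,4}  [seen]
{1,3,4,5} --p--> {1,2,3,4,5}  [new]
{1,3,4,5} --q--> {1,2,4,5}  [seen]
{1,2,4,5} --p--> {1,2,3,5}  [seen]
{1,2,4,5} --q--> {1,2,3,4,5}  [seen]
{1,2,3,5} --p--> {1,2,3,4,5}  [seen]
{1,2,3,5} --q--> {1,2,3,4,5}  [seen]
{1,2,3,4} --p--> {1,3,4,5}  [seen]
{1,2,3,4} --q--> {1,2,3,4,5}  [seen]
{1,2,3,4,5} --p--> {1,2,3,4,5}  [seen]
{1,2,3,4,5} --q--> {1,2,3,4,5}  [seen]
Reachable DFA states: {1}, {3}, {4}, {1,3,4}, {1,4,5}, {3,5}, {1,2,4}, {1,3,4,5}, {1,2,4,5}, {1,2,3,5}, {1,2,3,4}, {1,2,3,4,5}.
{1,2,3,4} is among them.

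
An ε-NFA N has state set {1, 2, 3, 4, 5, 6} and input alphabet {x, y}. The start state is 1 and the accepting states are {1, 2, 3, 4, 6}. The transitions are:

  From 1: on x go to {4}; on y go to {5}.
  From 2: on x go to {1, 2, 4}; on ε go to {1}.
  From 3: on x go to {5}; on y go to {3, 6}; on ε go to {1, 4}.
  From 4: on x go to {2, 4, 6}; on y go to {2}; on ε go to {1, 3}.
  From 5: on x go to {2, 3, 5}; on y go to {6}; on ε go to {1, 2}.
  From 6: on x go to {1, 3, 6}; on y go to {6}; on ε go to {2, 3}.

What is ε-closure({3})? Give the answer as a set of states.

{1, 3, 4}

Begin with {3}.
3 →ε {1, 4}; add 1, 4.
ε-closure = {1, 3, 4}.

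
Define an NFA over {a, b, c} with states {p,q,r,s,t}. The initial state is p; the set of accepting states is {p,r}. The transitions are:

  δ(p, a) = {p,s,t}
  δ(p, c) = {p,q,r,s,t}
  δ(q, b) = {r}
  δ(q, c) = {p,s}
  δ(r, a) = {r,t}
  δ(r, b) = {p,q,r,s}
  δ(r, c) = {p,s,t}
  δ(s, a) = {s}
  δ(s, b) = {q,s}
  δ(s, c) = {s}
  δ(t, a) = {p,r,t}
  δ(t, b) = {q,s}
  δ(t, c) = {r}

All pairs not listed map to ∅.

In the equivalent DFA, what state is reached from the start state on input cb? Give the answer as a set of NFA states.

Start: {p}.
δ(p,c) = {p,q,r,s,t}.
Union: {p,q,r,s,t}.
After c: {p,q,r,s,t}.
δ(p,b) = ∅; δ(q,b) = {r}; δ(r,b) = {p,q,r,s}; δ(s,b) = {q,s}; δ(t,b) = {q,s}.
Union: {p,q,r,s}.
After b: {p,q,r,s}.

{p,q,r,s}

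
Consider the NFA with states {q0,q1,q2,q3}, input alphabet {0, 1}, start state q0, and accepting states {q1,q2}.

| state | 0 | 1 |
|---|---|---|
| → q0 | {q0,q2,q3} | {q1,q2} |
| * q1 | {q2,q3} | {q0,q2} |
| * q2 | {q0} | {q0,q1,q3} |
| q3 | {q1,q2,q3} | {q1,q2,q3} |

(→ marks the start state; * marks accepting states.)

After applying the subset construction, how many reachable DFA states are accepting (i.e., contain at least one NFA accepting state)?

3

Start state of the DFA: {q0}.
{q0} --0--> {q0,q2,q3}  [new]
{q0} --1--> {q1,q2}  [new]
{q0,q2,q3} --0--> {q0,q1,q2,q3}  [new]
{q0,q2,q3} --1--> {q0,q1,q2,q3}  [seen]
{q1,q2} --0--> {q0,q2,q3}  [seen]
{q1,q2} --1--> {q0,q1,q2,q3}  [seen]
{q0,q1,q2,q3} --0--> {q0,q1,q2,q3}  [seen]
{q0,q1,q2,q3} --1--> {q0,q1,q2,q3}  [seen]
Reachable DFA states: {q0}, {q0,q2,q3}, {q1,q2}, {q0,q1,q2,q3}.
Accepting DFA states (contain an NFA accepting state): {q0,q2,q3}, {q1,q2}, {q0,q1,q2,q3}.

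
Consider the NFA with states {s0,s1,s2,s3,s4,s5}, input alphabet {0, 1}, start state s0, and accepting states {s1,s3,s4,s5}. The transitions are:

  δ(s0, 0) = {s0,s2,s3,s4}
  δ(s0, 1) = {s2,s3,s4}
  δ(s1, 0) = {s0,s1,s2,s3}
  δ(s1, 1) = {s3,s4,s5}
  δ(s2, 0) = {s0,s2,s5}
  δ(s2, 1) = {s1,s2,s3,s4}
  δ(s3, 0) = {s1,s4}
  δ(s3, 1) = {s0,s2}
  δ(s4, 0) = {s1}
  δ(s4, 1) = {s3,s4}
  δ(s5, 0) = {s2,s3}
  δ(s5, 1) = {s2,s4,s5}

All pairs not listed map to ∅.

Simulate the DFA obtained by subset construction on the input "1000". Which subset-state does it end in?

{s0,s1,s2,s3,s4,s5}

Start: {s0}.
δ(s0,1) = {s2,s3,s4}.
Union: {s2,s3,s4}.
After 1: {s2,s3,s4}.
δ(s2,0) = {s0,s2,s5}; δ(s3,0) = {s1,s4}; δ(s4,0) = {s1}.
Union: {s0,s1,s2,s4,s5}.
After 0: {s0,s1,s2,s4,s5}.
δ(s0,0) = {s0,s2,s3,s4}; δ(s1,0) = {s0,s1,s2,s3}; δ(s2,0) = {s0,s2,s5}; δ(s4,0) = {s1}; δ(s5,0) = {s2,s3}.
Union: {s0,s1,s2,s3,s4,s5}.
After 0: {s0,s1,s2,s3,s4,s5}.
δ(s0,0) = {s0,s2,s3,s4}; δ(s1,0) = {s0,s1,s2,s3}; δ(s2,0) = {s0,s2,s5}; δ(s3,0) = {s1,s4}; δ(s4,0) = {s1}; δ(s5,0) = {s2,s3}.
Union: {s0,s1,s2,s3,s4,s5}.
After 0: {s0,s1,s2,s3,s4,s5}.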